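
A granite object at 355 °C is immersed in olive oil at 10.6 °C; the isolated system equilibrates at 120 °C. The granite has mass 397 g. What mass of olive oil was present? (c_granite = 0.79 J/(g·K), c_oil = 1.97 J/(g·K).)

m ≈ 342 g

Let T be the final temperature. ΣQ_i = 0:
397·0.79·(120 − 355) + m·1.97·(120 − 10.6) = 0
215.52 m = 73703
m = 73703/215.52 ≈ 342 g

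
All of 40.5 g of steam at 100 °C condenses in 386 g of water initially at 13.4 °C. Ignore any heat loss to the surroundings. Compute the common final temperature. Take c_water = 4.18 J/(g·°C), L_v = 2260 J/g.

T_f ≈ 73.0 °C

Taking heat into each body as positive, Σ m c ΔT = 0:
condense steam: −40.5·2260 = −91530
  condensate cools 100→T: 40.5·4.18·(T − 100) = 169.29(T − 100)
  original water: 1613.5(T − 13.4)
1782.8 T = 91530 + 16929 + 21621 = 130080
T ≈ 72.96 °C (< 100 °C, so full condensation is consistent).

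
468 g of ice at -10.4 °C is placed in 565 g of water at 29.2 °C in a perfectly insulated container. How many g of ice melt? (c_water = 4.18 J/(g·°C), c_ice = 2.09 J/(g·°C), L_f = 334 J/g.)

m_melted ≈ 176 g

Water can give up m c ΔT = 565×4.18×29.2 = 68962 J before reaching 0 °C.
Of that, 468×2.09×10.4 = 10172 J goes to bring the ice to 0 °C, leaving 58789 J.
Fully melting the ice requires m_ice L_f = 468×334 = 156312 J.
That's not enough to melt it all — equilibrium is at 0 °C with ice remaining.
Mass melted = 58789/334 ≈ 176 g.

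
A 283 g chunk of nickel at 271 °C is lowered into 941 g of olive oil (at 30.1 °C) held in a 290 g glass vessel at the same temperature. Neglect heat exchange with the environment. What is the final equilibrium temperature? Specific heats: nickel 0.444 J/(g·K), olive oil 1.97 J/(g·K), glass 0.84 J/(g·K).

Setting the total heat transfer to zero:
283×0.444×(T − 271) + 941×1.97×(T − 30.1) + 290×0.84×(T − 30.1) = 0
125.65(T − 271) + 1853.8(T − 30.1) + 243.6(T − 30.1) = 0
2223 T = 97183
T = 97183 / 2223 = 43.7 °C

T_f ≈ 43.7 °C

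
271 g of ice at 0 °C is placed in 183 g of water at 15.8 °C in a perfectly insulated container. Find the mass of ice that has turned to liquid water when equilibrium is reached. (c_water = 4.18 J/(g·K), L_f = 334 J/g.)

m_melted ≈ 36.2 g

Heat available from the water dropping to 0 °C: 183×4.18×15.8 = 12086 J.
Melting all 271 g of ice would need 271×334 = 90514 J.
Since 12086 < 90514 J, not all the ice melts; equilibrium is at 0 °C.
m_melt = 12086 / L_f = 36.19 g.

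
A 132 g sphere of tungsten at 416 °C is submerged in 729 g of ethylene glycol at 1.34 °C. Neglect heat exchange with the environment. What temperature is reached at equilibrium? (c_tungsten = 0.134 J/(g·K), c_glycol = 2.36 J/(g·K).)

With ΣQ=0 the equilibrium temperature is the m·c-weighted mean:
T_f = (17.69*416 + 1720.4*1.34) / (17.69 + 1720.4)
    = 9663.6 / 1738.1 ≈ 5.56 °C

T_f ≈ 5.6 °C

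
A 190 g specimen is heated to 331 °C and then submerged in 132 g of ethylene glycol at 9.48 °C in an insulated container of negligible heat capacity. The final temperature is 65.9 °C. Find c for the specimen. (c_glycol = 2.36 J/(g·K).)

c ≈ 0.349 J/(g·K)

Heat lost by the specimen = heat gained by the glycol:
190·c·(331 − 65.9) = 132·2.36·(65.9 − 9.48)
50369 c = 17576  ⇒  c ≈ 0.3489 J/(g·K)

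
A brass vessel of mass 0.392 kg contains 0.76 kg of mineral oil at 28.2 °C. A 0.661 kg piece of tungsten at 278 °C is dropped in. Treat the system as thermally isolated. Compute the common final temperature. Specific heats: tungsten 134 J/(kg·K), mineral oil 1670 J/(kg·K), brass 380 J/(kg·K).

T_f = Σ m_i c_i T_i / Σ m_i c_i:
T_f = (88.57×278 + 1269.2×28.2 + 148.96×28.2) / (88.57 + 1269.2 + 148.96)
    = 64616 / 1506.7 ≈ 42.88 °C

T_f ≈ 42.9 °C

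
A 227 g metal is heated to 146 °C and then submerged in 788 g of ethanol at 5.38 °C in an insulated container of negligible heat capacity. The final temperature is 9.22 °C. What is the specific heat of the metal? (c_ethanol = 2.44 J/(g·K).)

c ≈ 0.238 J/(g·K)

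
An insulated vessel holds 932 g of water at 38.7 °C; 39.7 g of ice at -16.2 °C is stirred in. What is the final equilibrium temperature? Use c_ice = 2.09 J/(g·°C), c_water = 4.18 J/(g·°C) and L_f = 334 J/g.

T_f ≈ 33.5 °C

Energy balance with sensible and latent terms:
ice -16.2→0 °C: 39.7·2.09·16.2 = 1344.2; melt ice: 39.7·334 = 13260; meltwater 0→T: 39.7·4.18·T = 165.95 T; water: 3895.8(T − 38.7)
4061.7 T = 150766 − 14604 = 136162
T ≈ 33.52 °C (positive, so assuming full melt was valid).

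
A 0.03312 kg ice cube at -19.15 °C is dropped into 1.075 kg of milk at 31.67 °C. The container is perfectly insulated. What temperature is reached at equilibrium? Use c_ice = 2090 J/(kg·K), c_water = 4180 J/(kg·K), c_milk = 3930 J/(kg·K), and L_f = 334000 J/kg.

Conservation of energy gives ΣQ = 0:
warm ice to 0 °C: 0.03312·2090·(0 − (-19.15)) = 1325.6
  latent heat to melt: 0.03312·334000 = 11062
  meltwater 0→T: 0.03312·4180·T = 138.44 T
  milk cools: 1.075·3930·(T − 31.67) = 4224.8(T − 31.67)
4363.2 T = 133798 − 12388 = 121410
T ≈ 27.83 °C — above 0 °C, consistent with complete melting.

T_f ≈ 27.8 °C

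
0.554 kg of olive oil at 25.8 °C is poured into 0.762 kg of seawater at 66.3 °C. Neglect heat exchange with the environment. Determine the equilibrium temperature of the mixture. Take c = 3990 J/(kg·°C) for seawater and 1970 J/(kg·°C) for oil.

Taking heat into each body as positive, Σ m c ΔT = 0:
0.762*3990*(T − 66.3) + 0.554*1970*(T − 25.8) = 0
4131.8 T = 229735
T = 229735/4131.8 ≈ 55.60 °C

T_f ≈ 55.6 °C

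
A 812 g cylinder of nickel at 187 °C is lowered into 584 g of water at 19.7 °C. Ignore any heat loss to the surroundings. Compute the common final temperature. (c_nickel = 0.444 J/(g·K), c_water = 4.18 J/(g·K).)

T_f ≈ 41.2 °C

T_f = Σ m_i c_i T_i / Σ m_i c_i:
T_f = (360.53*187 + 2441.1*19.7) / (360.53 + 2441.1)
    = 115509 / 2801.6 ≈ 41.23 °C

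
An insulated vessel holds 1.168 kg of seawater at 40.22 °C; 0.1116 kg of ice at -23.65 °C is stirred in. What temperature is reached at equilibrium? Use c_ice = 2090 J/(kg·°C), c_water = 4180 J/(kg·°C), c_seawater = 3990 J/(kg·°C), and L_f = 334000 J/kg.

T_f ≈ 28.2 °C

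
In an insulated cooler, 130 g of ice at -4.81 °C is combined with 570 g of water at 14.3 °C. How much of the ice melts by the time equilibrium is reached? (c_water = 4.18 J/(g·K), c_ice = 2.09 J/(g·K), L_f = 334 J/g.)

m_melted ≈ 98.1 g

Heat available from the water dropping to 0 °C: 570×4.18×14.3 = 34071 J.
Of that, 130×2.09×4.81 = 1306.9 J goes to bring the ice to 0 °C, leaving 32764 J.
To melt every bit of ice: 130×334 = 43420 J.
Since 32764 < 43420 J, not all the ice melts; equilibrium is at 0 °C.
Mass melted = 32764/334 ≈ 98.1 g.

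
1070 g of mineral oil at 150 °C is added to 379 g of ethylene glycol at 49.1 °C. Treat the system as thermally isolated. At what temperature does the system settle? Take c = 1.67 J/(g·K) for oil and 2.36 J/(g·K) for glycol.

With ΣQ=0 the equilibrium temperature is the m·c-weighted mean:
T_f = (1786.9·150 + 894.44·49.1) / (1786.9 + 894.44)
    = 311952 / 2681.3 ≈ 116.34 °C

T_f ≈ 116.3 °C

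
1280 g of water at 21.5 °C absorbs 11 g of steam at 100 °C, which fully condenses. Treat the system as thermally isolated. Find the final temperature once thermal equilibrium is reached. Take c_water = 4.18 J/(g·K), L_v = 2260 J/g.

T_f ≈ 26.8 °C

Taking heat into each body as positive, Σ m c ΔT = 0:
condense steam: −11·2260 = −24860
  condensate cools 100→T: 11·4.18·(T − 100) = 45.98(T − 100)
  water warms: 1280·4.18·(T − 21.5) = 5350.4(T − 21.5)
5396.4 T = 24860 + 4598 + 115034 = 144492
T ≈ 26.78 °C, under the boiling point, so the assumption holds.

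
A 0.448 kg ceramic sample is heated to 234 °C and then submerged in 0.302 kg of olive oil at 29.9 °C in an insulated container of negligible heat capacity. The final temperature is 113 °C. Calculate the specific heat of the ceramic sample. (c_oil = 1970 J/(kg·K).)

c ≈ 912 J/(kg·K)

m_s c (T_s − T_f) = m_oil c_oil (T_f − T_0):
0.448×c×(234 − 113) = 0.302×1970×(113 − 29.9)
54.21 c = 49440  ⇒  c ≈ 912 J/(kg·K)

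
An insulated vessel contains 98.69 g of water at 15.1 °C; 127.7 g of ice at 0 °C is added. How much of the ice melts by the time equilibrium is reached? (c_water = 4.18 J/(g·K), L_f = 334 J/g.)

m_melted ≈ 18.7 g

Cooling the water to 0 °C releases 98.69·4.18·15.1 = 6229.1 J.
Fully melting the ice requires m_ice L_f = 127.7·334 = 42652 J.
That's not enough to melt it all — equilibrium is at 0 °C with ice remaining.
Mass melted = 6229.1/334 ≈ 18.65 g.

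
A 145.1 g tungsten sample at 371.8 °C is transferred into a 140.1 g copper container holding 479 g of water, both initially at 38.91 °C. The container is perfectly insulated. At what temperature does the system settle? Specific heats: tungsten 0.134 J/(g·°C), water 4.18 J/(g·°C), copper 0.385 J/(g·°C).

T_f ≈ 42.0 °C

Let T be the final temperature. ΣQ_i = 0:
145.1*0.134*(T − 371.8) + 479*4.18*(T − 38.91) + 140.1*0.385*(T − 38.91) = 0
(19.44 + 2002.2 + 53.94) T = 19.44*371.8 + 2002.2*38.91 + 53.94*38.91
T = 87234 / 2075.6 = 42 °C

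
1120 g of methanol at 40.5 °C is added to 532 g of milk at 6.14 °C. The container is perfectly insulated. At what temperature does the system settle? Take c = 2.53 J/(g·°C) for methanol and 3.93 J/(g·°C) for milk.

T_f ≈ 25.9 °C

Heat gained plus heat lost sum to zero:
1120·2.53·(T − 40.5) + 532·3.93·(T − 6.14) = 0
2833.6(T − 40.5) + 2090.8(T − 6.14) = 0
4924.4 T = 127598
T ≈ 25.91 °C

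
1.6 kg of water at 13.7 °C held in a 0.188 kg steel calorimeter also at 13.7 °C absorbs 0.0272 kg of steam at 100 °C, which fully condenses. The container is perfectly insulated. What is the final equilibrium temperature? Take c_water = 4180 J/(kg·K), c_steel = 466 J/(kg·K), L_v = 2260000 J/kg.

Heat gained plus heat lost sum to zero:
latent heat released on condensation: 0.0272·2260000 = 61472
  condensed water 100 °C→T: 113.7(T − 100)
  original water: 6688(T − 13.7)
  steel cup: 0.188·466·(T − 13.7) = 87.61(T − 13.7)
6889.3 T = 61472 + 11370 + 92826 = 165667
T ≈ 24.05 °C (< 100 °C, so full condensation is consistent).

T_f ≈ 24.0 °C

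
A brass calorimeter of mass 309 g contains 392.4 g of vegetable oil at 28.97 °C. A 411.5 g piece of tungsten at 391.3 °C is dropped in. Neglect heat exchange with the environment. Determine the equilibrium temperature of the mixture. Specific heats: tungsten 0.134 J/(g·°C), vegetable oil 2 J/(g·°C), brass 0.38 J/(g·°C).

T_f ≈ 49.8 °C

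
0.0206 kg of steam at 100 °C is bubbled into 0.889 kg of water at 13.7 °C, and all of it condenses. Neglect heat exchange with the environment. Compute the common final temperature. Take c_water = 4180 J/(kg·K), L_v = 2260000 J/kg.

Conservation of energy gives ΣQ = 0:
steam→water at 100 °C releases m L_v = 0.0206×2260000 = 46556
  condensate cools 100→T: 0.0206×4180×(T − 100) = 86.11(T − 100)
  water warms: 0.889×4180×(T − 13.7) = 3716(T − 13.7)
3802.1 T = 46556 + 8610.8 + 50909 = 106076
T ≈ 27.90 °C, under the boiling point, so the assumption holds.

T_f ≈ 27.9 °C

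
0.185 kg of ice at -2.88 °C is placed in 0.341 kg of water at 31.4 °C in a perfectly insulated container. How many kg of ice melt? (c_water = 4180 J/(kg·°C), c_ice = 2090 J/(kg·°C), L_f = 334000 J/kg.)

m_melted ≈ 0.131 kg

Water can give up m c ΔT = 0.341·4180·31.4 = 44757 J before reaching 0 °C.
Warming the ice to 0 °C takes 0.185·2090·2.88 = 1113.6 J, leaving 43643 J for melting.
To melt every bit of ice: 0.185·334000 = 61790 J.
That's not enough to melt it all — equilibrium is at 0 °C with ice remaining.
Mass melted = 43643/334000 ≈ 0.1307 kg.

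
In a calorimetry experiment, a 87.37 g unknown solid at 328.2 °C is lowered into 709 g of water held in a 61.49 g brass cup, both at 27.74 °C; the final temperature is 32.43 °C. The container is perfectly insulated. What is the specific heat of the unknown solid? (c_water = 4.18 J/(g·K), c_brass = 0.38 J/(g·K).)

c ≈ 0.542 J/(g·K)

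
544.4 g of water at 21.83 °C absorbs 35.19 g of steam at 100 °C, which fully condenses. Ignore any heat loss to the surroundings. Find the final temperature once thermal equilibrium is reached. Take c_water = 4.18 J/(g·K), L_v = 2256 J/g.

Energy balance with sensible and latent terms:
condense steam: −35.19×2256 = −79389
  condensed water 100 °C→T: 147.09(T − 100)
  water warms: 544.4×4.18×(T − 21.83) = 2275.6(T − 21.83)
2422.7 T = 79389 + 14709 + 49676 = 143774
T ≈ 59.34 °C (< 100 °C, so full condensation is consistent).

T_f ≈ 59.3 °C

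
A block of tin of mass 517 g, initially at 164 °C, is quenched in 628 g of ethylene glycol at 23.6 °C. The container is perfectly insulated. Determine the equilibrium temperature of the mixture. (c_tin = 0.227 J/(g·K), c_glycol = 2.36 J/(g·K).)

Setting the total heat transfer to zero:
517·0.227·(T − 164) + 628·2.36·(T − 23.6) = 0
117.36(T − 164) + 1482.1(T − 23.6) = 0
1599.4 T = 54224
T = 54224 / 1599.4 = 33.9 °C

T_f ≈ 33.9 °C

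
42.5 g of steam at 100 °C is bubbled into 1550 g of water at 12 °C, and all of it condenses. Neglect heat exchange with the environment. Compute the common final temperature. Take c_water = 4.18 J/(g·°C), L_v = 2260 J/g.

T_f ≈ 28.8 °C

Conservation of energy gives ΣQ = 0:
condense steam: −42.5×2260 = −96050; condensed water 100 °C→T: 177.65(T − 100); water warms: 1550×4.18×(T − 12) = 6479(T − 12)
6656.6 T = 96050 + 17765 + 77748 = 191563
T ≈ 28.78 °C, under the boiling point, so the assumption holds.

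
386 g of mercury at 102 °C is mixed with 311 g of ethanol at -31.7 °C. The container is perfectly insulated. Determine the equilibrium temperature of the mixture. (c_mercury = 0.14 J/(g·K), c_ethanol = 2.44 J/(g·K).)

T_f ≈ -22.8 °C

|Q_mercury| = |Q_ethanol|:
386×0.14×(102 − T) = 311×2.44×(T − (-31.7))
54.04(102 − T) = 758.84(T − (-31.7))
812.88 T = -18543  ⇒  T ≈ -22.81 °C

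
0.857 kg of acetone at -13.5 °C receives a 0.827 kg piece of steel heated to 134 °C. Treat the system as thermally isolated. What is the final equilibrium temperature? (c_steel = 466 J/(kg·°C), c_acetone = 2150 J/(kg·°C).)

T_f ≈ 12.0 °C

|Q_steel| = |Q_acetone|:
0.827×466×(134 − T) = 0.857×2150×(T − (-13.5))
385.38(134 − T) = 1842.5(T − (-13.5))
2227.9 T = 26767  ⇒  T ≈ 12.01 °C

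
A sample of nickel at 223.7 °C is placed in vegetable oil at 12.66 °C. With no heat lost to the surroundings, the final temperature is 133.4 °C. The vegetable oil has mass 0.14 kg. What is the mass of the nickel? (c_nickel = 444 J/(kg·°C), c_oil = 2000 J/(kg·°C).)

Net heat exchanged in the isolated system is zero:
m·444·(133.4 − 223.7) + 0.14·2000·(133.4 − 12.66) = 0
-40093 m = -33807
m = -33807/-40093 ≈ 0.8432 kg

m ≈ 0.843 kg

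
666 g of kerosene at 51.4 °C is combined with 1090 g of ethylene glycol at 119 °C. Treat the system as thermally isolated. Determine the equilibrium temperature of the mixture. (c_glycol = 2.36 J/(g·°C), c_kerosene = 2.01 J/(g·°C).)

Set heat shed by the hot body equal to heat absorbed by the cold body:
1090×2.36×(119 − T) = 666×2.01×(T − 51.4)
2572.4(119 − T) = 1338.7(T − 51.4)
3911.1 T = 374923  ⇒  T ≈ 95.86 °C

T_f ≈ 95.9 °C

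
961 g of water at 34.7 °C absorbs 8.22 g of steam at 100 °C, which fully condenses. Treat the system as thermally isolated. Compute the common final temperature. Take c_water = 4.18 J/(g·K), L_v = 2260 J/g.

T_f ≈ 39.8 °C

Sum of m c ΔT and latent-heat terms is zero:
latent heat released on condensation: 8.22×2260 = 18577; condensed water 100 °C→T: 34.36(T − 100); water warms: 961×4.18×(T − 34.7) = 4017(T − 34.7)
4051.3 T = 18577 + 3436 + 139389 = 161402
T ≈ 39.84 °C — below 100 °C, confirming all the steam condensed.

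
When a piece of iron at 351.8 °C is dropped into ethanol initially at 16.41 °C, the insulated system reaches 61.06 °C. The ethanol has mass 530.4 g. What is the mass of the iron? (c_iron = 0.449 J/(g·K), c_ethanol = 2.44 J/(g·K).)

Setting the total heat transfer to zero:
m·0.449·(61.06 − 351.8) + 530.4·2.44·(61.06 − 16.41) = 0
-130.54 m = -57785
m = -57785/-130.54 ≈ 442.7 g

m ≈ 443 g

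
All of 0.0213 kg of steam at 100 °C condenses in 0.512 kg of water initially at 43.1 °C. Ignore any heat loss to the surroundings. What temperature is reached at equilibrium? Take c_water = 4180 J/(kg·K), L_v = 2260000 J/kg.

T_f ≈ 67.0 °C

Energy balance with sensible and latent terms:
condense steam: −0.0213×2260000 = −48138; condensate cools 100→T: 0.0213×4180×(T − 100) = 89.03(T − 100); original water: 2140.2(T − 43.1)
2229.2 T = 48138 + 8903.4 + 92241 = 149282
T ≈ 66.97 °C, under the boiling point, so the assumption holds.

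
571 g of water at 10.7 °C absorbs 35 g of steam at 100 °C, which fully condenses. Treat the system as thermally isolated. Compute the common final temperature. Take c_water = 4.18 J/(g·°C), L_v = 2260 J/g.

Energy balance with sensible and latent terms:
condense steam: −35×2260 = −79100
  condensed water 100 °C→T: 146.3(T − 100)
  water warms: 571×4.18×(T − 10.7) = 2386.8(T − 10.7)
2533.1 T = 79100 + 14630 + 25539 = 119269
T ≈ 47.08 °C, under the boiling point, so the assumption holds.

T_f ≈ 47.1 °C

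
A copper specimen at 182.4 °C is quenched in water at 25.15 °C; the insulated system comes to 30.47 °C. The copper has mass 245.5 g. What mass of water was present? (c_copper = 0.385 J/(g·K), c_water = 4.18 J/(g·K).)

Heat gained plus heat lost sum to zero:
245.5×0.385×(30.47 − 182.4) + m×4.18×(30.47 − 25.15) = 0
22.24 m = 14360
m = 14360/22.24 ≈ 645.8 g

m ≈ 646 g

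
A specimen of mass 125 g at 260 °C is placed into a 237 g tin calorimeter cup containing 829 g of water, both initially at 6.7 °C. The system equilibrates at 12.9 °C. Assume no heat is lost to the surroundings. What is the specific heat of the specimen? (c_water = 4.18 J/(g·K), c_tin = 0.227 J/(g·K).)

Conservation of energy gives ΣQ = 0:
125·c·(12.9 − 260) + 829·4.18·(12.9 − 6.7) + 237·0.227·(12.9 − 6.7) = 0
-30888 c = -21818
c = -21818/-30888 ≈ 0.7064 J/(g·K)

c ≈ 0.706 J/(g·K)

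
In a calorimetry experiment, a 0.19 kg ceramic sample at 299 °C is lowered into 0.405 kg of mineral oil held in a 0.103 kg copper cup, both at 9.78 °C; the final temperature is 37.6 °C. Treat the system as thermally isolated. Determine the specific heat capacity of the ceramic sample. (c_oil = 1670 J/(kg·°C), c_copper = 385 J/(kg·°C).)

Let T be the final temperature. ΣQ_i = 0:
0.19×c×(37.6 − 299) + 0.405×1670×(37.6 − 9.78) + 0.103×385×(37.6 − 9.78) = 0
-49.67 c = -19919
c = -19919/-49.67 ≈ 401.1 J/(kg·°C)

c ≈ 401 J/(kg·°C)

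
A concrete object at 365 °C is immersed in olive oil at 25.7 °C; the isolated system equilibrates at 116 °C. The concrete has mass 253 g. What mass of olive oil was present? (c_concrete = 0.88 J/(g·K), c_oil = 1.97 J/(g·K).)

|Q_concrete| = |Q_oil|:
253·0.88·(365 − 116) = m·1.97·(116 − 25.7)
177.89 m = 55437  ⇒  m ≈ 311.6 g

m ≈ 312 g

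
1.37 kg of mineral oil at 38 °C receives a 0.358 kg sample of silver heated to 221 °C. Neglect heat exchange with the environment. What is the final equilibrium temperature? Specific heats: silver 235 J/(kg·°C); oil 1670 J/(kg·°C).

T_f ≈ 44.5 °C

T_f is the heat-capacity-weighted average of the initial temperatures:
T_f = (84.13·221 + 2287.9·38) / (84.13 + 2287.9)
    = 105533 / 2372 ≈ 44.49 °C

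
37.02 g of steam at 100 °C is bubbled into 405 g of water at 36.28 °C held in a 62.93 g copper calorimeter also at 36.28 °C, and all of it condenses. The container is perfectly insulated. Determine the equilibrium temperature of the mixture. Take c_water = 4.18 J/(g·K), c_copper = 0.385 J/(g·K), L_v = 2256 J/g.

Setting the total heat transfer to zero:
latent heat released on condensation: 37.02·2256 = 83517; condensate cools 100→T: 37.02·4.18·(T − 100) = 154.74(T − 100); original water: 1692.9(T − 36.28); cup: 24.23(T − 36.28)
1871.9 T = 83517 + 15474 + 62297 = 161289
T ≈ 86.16 °C (< 100 °C, so full condensation is consistent).

T_f ≈ 86.2 °C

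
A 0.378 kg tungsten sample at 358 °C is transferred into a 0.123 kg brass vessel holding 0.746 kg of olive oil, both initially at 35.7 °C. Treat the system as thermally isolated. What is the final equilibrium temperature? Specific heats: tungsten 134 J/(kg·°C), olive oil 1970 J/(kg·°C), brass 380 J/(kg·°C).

T_f ≈ 46.1 °C

Conservation of energy gives ΣQ = 0:
0.378*134*(T − 358) + 0.746*1970*(T − 35.7) + 0.123*380*(T − 35.7) = 0
50.65(T − 358) + 1469.6(T − 35.7) + 46.74(T − 35.7) = 0
1567 T = 72267
T = 72267/1567 ≈ 46.12 °C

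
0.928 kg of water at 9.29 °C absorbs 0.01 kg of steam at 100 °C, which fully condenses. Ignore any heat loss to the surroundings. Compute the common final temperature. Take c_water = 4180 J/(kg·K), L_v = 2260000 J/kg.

T_f ≈ 16.0 °C

Energy balance with sensible and latent terms:
latent heat released on condensation: 0.01×2260000 = 22600
  condensed water 100 °C→T: 41.8(T − 100)
  original water: 3879(T − 9.29)
3920.8 T = 22600 + 4180 + 36036 = 62816
T ≈ 16.02 °C (< 100 °C, so full condensation is consistent).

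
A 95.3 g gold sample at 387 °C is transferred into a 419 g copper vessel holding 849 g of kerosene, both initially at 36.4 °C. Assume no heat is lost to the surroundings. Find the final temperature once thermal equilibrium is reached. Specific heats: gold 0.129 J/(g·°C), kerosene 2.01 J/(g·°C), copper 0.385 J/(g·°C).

Let T be the final temperature. ΣQ_i = 0:
95.3*0.129*(T − 387) + 849*2.01*(T − 36.4) + 419*0.385*(T − 36.4) = 0
(12.29 + 1706.5 + 161.31) T = 12.29*387 + 1706.5*36.4 + 161.31*36.4
T = 72746 / 1880.1 = 38.7 °C

T_f ≈ 38.7 °C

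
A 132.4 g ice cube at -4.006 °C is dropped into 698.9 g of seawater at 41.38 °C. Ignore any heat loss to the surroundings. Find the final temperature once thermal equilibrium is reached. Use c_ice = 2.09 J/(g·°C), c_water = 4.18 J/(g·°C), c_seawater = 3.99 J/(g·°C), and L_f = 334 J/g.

T_f ≈ 21.0 °C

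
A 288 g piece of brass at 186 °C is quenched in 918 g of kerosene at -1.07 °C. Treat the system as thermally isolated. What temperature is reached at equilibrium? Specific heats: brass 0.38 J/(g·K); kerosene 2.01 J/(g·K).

Set heat shed by the hot body equal to heat absorbed by the cold body:
288·0.38·(186 − T) = 918·2.01·(T − (-1.07))
109.44(186 − T) = 1845.2(T − (-1.07))
1954.6 T = 18381  ⇒  T ≈ 9.40 °C

T_f ≈ 9.4 °C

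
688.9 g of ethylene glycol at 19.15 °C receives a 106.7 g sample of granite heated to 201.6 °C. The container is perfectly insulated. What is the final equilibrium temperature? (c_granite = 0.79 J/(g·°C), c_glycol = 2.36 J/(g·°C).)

Heat gained plus heat lost sum to zero:
106.7×0.79×(T − 201.6) + 688.9×2.36×(T − 19.15) = 0
84.29(T − 201.6) + 1625.8(T − 19.15) = 0
(84.29 + 1625.8) T = 84.29×201.6 + 1625.8×19.15
T = 48128/1710.1 ≈ 28.14 °C

T_f ≈ 28.1 °C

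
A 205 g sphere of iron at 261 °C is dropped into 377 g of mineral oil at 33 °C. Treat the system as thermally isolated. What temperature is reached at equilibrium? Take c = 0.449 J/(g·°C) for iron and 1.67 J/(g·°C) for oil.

T_f ≈ 62.1 °C

T_f = Σ m_i c_i T_i / Σ m_i c_i:
T_f = (92.05·261 + 629.59·33) / (92.05 + 629.59)
    = 44800 / 721.63 ≈ 62.08 °C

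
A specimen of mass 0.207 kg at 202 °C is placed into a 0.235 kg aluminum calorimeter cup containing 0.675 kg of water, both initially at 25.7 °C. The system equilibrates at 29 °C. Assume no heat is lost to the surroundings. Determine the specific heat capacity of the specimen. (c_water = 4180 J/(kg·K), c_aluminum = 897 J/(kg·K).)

Energy conservation, ΣQ = 0:
0.207×c×(29 − 202) + 0.675×4180×(29 − 25.7) + 0.235×897×(29 − 25.7) = 0
-35.81 c = -10007
c = -10007/-35.81 ≈ 279.4 J/(kg·K)

c ≈ 279 J/(kg·K)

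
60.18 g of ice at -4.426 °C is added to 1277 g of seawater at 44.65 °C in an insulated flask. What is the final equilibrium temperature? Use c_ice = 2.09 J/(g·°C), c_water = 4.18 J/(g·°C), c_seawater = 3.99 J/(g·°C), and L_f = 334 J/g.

Taking heat into each body as positive, Σ m c ΔT = 0:
ice -4.426→0 °C: 60.18·2.09·4.426 = 556.69
  latent heat to melt: 60.18·334 = 20100
  meltwater 0→T: 60.18·4.18·T = 251.55 T
  seawater: 5095.2(T − 44.65)
5346.8 T = 227502 − 20657 = 206845
T ≈ 38.69 °C. Since T > 0 °C, the all-ice-melts assumption holds.

T_f ≈ 38.7 °C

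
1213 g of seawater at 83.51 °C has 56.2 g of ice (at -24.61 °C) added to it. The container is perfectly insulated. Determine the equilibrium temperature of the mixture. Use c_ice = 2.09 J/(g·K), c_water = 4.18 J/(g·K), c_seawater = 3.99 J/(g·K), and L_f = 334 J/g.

Setting the total heat transfer to zero:
warm ice to 0 °C: 56.2·2.09·(0 − (-24.61)) = 2890.6
  melt ice: 56.2·334 = 18771
  warm the meltwater: 234.92 T
  seawater cools: 1213·3.99·(T − 83.51) = 4839.9(T − 83.51)
5074.8 T = 404178 − 21661 = 382516
T ≈ 75.38 °C (positive, so assuming full melt was valid).

T_f ≈ 75.4 °C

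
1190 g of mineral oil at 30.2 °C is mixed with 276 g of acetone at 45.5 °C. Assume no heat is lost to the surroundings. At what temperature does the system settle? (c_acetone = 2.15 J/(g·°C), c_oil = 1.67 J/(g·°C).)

T_f ≈ 33.7 °C

With ΣQ=0 the equilibrium temperature is the m·c-weighted mean:
T_f = (593.4*45.5 + 1987.3*30.2) / (593.4 + 1987.3)
    = 87016 / 2580.7 ≈ 33.72 °C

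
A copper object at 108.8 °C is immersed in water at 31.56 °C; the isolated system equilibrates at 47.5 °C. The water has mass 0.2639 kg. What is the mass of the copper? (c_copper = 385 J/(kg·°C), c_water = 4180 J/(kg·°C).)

Setting the total heat transfer to zero:
m×385×(47.5 − 108.8) + 0.2639×4180×(47.5 − 31.56) = 0
-23600 m = -17583
m = -17583/-23600 ≈ 0.745 kg

m ≈ 0.745 kg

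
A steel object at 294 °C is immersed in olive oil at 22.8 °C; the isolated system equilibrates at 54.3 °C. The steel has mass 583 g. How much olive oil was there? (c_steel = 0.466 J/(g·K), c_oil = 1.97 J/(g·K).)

m ≈ 1050 g

Let T be the final temperature. ΣQ_i = 0:
583·0.466·(54.3 − 294) + m·1.97·(54.3 − 22.8) = 0
62.05 m = 65121
m = 65121/62.05 ≈ 1049 g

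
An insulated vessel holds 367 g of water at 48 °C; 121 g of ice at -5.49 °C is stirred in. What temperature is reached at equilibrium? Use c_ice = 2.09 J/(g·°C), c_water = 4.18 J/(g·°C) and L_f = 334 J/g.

T_f ≈ 15.6 °C

Energy conservation, ΣQ = 0:
warm ice to 0 °C: 121×2.09×(0 − (-5.49)) = 1388.4; latent heat to melt: 121×334 = 40414; meltwater 0→T: 121×4.18×T = 505.78 T; water cools: 367×4.18×(T − 48) = 1534.1(T − 48)
2039.8 T = 73635 − 41802 = 31833
T ≈ 15.61 °C (positive, so assuming full melt was valid).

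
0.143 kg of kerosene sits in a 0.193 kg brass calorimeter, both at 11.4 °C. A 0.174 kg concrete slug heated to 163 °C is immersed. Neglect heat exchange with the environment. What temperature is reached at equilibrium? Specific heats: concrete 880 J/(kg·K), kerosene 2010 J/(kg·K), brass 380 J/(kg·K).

T_f ≈ 56.6 °C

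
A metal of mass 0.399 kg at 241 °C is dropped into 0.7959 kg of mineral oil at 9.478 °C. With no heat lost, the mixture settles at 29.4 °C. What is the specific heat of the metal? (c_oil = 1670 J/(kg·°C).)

c ≈ 314 J/(kg·°C)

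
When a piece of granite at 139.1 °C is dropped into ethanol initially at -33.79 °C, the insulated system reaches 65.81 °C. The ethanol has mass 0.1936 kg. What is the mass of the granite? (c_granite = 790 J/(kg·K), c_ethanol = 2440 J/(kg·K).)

m ≈ 0.813 kg

Taking heat into each body as positive, Σ m c ΔT = 0:
m×790×(65.81 − 139.1) + 0.1936×2440×(65.81 − (-33.79)) = 0
-57899 m = -47049
m = -47049/-57899 ≈ 0.8126 kg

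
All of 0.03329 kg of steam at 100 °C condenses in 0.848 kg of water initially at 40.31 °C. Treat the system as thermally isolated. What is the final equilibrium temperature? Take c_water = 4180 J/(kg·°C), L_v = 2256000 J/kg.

T_f ≈ 63.0 °C

Heat gained plus heat lost sum to zero:
steam→water at 100 °C releases m L_v = 0.03329×2256000 = 75102; condensed water 100 °C→T: 139.15(T − 100); water warms: 0.848×4180×(T − 40.31) = 3544.6(T − 40.31)
3683.8 T = 75102 + 13915 + 142884 = 231902
T ≈ 62.95 °C — below 100 °C, confirming all the steam condensed.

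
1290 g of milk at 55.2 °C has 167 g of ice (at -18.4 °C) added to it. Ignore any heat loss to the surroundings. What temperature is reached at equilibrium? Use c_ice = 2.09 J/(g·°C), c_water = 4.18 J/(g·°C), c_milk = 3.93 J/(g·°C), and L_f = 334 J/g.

T_f ≈ 37.7 °C

Setting the total heat transfer to zero:
warm ice to 0 °C: 167·2.09·(0 − (-18.4)) = 6422.2
  latent heat to melt: 167·334 = 55778
  meltwater 0→T: 167·4.18·T = 698.06 T
  milk cools: 1290·3.93·(T − 55.2) = 5069.7(T − 55.2)
5767.8 T = 279847 − 62200 = 217647
T ≈ 37.74 °C — above 0 °C, consistent with complete melting.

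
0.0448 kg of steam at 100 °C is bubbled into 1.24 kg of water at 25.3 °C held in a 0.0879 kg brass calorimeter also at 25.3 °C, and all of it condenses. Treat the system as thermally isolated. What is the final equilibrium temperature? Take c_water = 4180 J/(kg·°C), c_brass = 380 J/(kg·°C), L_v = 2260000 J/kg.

T_f ≈ 46.6 °C

Let T be the final temperature. ΣQ_i = 0:
condense steam: −0.0448×2260000 = −101248
  condensed water 100 °C→T: 187.26(T − 100)
  original water: 5183.2(T − 25.3)
  cup: 33.4(T − 25.3)
5403.9 T = 101248 + 18726 + 131980 = 251954
T ≈ 46.62 °C — below 100 °C, confirming all the steam condensed.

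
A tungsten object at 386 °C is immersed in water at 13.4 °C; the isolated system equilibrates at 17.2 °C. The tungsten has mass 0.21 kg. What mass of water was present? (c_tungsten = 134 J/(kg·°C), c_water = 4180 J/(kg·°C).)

m ≈ 0.653 kg

Setting the total heat transfer to zero:
0.21×134×(17.2 − 386) + m×4180×(17.2 − 13.4) = 0
15884 m = 10378
m = 10378/15884 ≈ 0.6534 kg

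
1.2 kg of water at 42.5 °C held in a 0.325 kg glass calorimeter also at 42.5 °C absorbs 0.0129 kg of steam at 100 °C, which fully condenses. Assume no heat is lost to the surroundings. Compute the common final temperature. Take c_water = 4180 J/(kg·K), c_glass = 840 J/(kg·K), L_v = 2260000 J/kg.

Taking heat into each body as positive, Σ m c ΔT = 0:
latent heat released on condensation: 0.0129·2260000 = 29154; condensed water 100 °C→T: 53.92(T − 100); original water: 5016(T − 42.5); cup: 273(T − 42.5)
5342.9 T = 29154 + 5392.2 + 224782 = 259329
T ≈ 48.54 °C, under the boiling point, so the assumption holds.

T_f ≈ 48.5 °C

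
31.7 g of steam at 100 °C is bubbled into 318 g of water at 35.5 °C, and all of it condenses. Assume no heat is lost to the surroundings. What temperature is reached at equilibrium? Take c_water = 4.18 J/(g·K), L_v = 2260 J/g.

Sum of m c ΔT and latent-heat terms is zero:
latent heat released on condensation: 31.7×2260 = 71642; condensed water 100 °C→T: 132.51(T − 100); original water: 1329.2(T − 35.5)
1461.7 T = 71642 + 13251 + 47188 = 132081
T ≈ 90.36 °C, under the boiling point, so the assumption holds.

T_f ≈ 90.4 °C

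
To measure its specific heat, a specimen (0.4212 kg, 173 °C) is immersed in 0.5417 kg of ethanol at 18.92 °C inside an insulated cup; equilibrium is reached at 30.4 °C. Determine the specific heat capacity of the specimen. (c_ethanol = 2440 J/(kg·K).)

Conservation of energy gives ΣQ = 0:
0.4212×c×(30.4 − 173) + 0.5417×2440×(30.4 − 18.92) = 0
-60.06 c = -15174
c = -15174/-60.06 ≈ 252.6 J/(kg·K)

c ≈ 253 J/(kg·K)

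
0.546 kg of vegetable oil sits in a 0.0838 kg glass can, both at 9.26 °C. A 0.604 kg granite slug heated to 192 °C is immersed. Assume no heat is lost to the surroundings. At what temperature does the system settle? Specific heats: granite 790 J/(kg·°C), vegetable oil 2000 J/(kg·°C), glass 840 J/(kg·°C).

T_f ≈ 62.4 °C

With ΣQ=0 the equilibrium temperature is the m·c-weighted mean:
T_f = (477.16×192 + 1092×9.26 + 70.39×9.26) / (477.16 + 1092 + 70.39)
    = 102378 / 1639.6 ≈ 62.44 °C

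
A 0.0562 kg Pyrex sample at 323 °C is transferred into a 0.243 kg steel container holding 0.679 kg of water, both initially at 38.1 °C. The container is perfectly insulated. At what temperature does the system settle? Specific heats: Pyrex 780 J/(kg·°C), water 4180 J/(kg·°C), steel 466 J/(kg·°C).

T_f = Σ m_i c_i T_i / Σ m_i c_i:
T_f = (43.84*323 + 2838.2*38.1 + 113.24*38.1) / (43.84 + 2838.2 + 113.24)
    = 126610 / 2995.3 ≈ 42.27 °C

T_f ≈ 42.3 °C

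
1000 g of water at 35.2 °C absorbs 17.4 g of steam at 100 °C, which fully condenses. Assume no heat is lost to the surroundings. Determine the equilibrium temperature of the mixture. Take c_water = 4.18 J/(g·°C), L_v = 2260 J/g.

Heat gained plus heat lost sum to zero:
condense steam: −17.4×2260 = −39324; condensed water 100 °C→T: 72.73(T − 100); original water: 4180(T − 35.2)
4252.7 T = 39324 + 7273.2 + 147136 = 193733
T ≈ 45.55 °C, under the boiling point, so the assumption holds.

T_f ≈ 45.6 °C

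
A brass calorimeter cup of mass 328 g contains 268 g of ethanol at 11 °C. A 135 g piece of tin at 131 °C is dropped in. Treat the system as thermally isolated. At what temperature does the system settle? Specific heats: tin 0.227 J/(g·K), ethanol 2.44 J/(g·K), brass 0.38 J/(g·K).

Taking heat into each body as positive, Σ m c ΔT = 0:
135×0.227×(T − 131) + 268×2.44×(T − 11) + 328×0.38×(T − 11) = 0
809.2 T = 12579
T ≈ 15.54 °C

T_f ≈ 15.5 °C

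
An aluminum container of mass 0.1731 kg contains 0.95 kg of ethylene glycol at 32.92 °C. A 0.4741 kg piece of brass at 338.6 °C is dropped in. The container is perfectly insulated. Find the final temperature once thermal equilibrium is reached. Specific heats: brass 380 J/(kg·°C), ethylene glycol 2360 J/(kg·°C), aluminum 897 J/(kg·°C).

T_f ≈ 54.3 °C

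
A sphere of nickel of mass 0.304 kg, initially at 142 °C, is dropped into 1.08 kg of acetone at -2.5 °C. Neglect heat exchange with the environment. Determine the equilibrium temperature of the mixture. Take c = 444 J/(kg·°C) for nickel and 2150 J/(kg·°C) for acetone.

T_f ≈ 5.4 °C

Setting the total heat transfer to zero:
0.304*444*(T − 142) + 1.08*2150*(T − (-2.5)) = 0
134.98(T − 142) + 2322(T − (-2.5)) = 0
2457 T = 13362
T ≈ 5.44 °C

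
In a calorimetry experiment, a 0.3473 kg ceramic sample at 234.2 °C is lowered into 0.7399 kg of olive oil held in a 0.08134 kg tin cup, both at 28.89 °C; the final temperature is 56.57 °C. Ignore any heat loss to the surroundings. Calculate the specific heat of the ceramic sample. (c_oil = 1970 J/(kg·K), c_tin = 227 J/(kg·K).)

c ≈ 662 J/(kg·K)

Setting the total heat transfer to zero:
0.3473·c·(56.57 − 234.2) + 0.7399·1970·(56.57 − 28.89) + 0.08134·227·(56.57 − 28.89) = 0
-61.69 c = -40858
c = -40858/-61.69 ≈ 662.3 J/(kg·K)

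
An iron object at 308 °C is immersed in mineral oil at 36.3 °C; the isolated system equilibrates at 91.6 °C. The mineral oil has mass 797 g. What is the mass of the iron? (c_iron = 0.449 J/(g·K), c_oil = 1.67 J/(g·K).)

Heat lost by the iron = heat gained by the oil:
m×0.449×(308 − 91.6) = 797×1.67×(91.6 − 36.3)
97.16 m = 73604  ⇒  m ≈ 757.5 g

m ≈ 758 g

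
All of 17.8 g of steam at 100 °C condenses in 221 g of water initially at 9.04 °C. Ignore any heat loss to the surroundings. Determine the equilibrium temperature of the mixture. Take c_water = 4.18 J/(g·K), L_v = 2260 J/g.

Taking heat into each body as positive, Σ m c ΔT = 0:
condense steam: −17.8×2260 = −40228; condensed water 100 °C→T: 74.4(T − 100); original water: 923.78(T − 9.04)
998.18 T = 40228 + 7440.4 + 8351 = 56019
T ≈ 56.12 °C, under the boiling point, so the assumption holds.

T_f ≈ 56.1 °C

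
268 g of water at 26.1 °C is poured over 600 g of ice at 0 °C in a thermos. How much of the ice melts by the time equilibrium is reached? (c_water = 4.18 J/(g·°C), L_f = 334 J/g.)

Heat available from the water dropping to 0 °C: 268×4.18×26.1 = 29238 J.
Fully melting the ice requires m_ice L_f = 600×334 = 200400 J.
29238 J < 200400 J, so only part of the ice melts and the system sits at 0 °C.
m_melt = 29238 / L_f = 87.54 g.

m_melted ≈ 87.5 g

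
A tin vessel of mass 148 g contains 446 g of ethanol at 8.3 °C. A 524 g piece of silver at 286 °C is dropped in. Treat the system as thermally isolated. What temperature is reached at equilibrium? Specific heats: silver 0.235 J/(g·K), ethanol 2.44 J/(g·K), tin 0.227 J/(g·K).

T_f ≈ 35.8 °C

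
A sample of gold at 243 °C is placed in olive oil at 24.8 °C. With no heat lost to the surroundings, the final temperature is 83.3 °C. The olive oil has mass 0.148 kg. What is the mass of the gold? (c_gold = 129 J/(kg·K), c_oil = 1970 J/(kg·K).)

|Q_gold| = |Q_oil|:
m·129·(243 − 83.3) = 0.148·1970·(83.3 − 24.8)
20601 m = 17056  ⇒  m ≈ 0.8279 kg

m ≈ 0.828 kg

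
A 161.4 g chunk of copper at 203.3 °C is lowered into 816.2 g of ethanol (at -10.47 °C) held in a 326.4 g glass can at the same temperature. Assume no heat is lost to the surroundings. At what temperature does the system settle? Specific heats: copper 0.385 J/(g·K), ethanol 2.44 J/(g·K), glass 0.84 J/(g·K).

T_f ≈ -4.8 °C

T_f = Σ m_i c_i T_i / Σ m_i c_i:
T_f = (62.14*203.3 + 1991.5*(-10.47) + 274.18*(-10.47)) / (62.14 + 1991.5 + 274.18)
    = -11089 / 2327.8 ≈ -4.76 °C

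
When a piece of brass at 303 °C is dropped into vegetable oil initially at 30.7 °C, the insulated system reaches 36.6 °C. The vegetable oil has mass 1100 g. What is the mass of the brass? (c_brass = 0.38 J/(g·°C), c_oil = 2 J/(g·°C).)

Heat gained plus heat lost sum to zero:
m·0.38·(36.6 − 303) + 1100·2·(36.6 − 30.7) = 0
-101.23 m = -12980
m = -12980/-101.23 ≈ 128.2 g

m ≈ 128 g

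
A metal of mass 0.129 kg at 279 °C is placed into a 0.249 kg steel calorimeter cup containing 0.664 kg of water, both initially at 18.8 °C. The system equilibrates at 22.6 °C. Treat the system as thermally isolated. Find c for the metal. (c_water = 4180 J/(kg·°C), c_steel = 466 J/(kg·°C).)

c ≈ 332 J/(kg·°C)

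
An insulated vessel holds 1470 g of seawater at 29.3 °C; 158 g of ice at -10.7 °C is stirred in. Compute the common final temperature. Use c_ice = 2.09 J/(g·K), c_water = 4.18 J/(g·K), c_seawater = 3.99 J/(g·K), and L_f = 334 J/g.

T_f ≈ 17.7 °C

Energy balance with sensible and latent terms:
ice -10.7→0 °C: 158×2.09×10.7 = 3533.4; latent heat to melt: 158×334 = 52772; meltwater 0→T: 158×4.18×T = 660.44 T; seawater: 5865.3(T − 29.3)
6525.7 T = 171853 − 56305 = 115548
T ≈ 17.71 °C (positive, so assuming full melt was valid).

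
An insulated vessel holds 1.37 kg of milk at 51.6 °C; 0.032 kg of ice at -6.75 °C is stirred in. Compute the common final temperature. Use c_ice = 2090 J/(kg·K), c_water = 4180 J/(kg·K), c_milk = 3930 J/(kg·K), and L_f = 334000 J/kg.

T_f ≈ 48.3 °C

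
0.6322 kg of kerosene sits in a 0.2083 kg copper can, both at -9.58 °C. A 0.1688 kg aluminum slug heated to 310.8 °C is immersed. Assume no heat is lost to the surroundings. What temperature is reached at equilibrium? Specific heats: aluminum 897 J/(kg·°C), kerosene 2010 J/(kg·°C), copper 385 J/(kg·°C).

Conservation of energy gives ΣQ = 0:
0.1688*897*(T − 310.8) + 0.6322*2010*(T − (-9.58)) + 0.2083*385*(T − (-9.58)) = 0
(151.41 + 1270.7 + 80.2) T = 151.41*310.8 + 1270.7*(-9.58) + 80.2*(-9.58)
T = 34118 / 1502.3 = 22.7 °C

T_f ≈ 22.7 °C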